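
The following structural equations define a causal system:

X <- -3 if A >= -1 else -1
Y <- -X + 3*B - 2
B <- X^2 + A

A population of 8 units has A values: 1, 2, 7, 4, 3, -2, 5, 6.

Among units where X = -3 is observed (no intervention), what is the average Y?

E[Y|X=-3] averages over only the 7 units with X=-3 (A = 1, 2, 7, 4, 3, 5, 6): Y = 31, 34, 49, 40, 37, 43, 46, mean 40.

40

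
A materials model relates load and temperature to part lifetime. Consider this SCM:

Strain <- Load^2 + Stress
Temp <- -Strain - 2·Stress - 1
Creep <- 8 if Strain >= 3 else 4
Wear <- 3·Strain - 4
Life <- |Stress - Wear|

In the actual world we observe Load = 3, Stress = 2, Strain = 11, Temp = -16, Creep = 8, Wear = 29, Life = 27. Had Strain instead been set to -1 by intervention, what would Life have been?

9

The intervention breaks the incoming arrows to Strain: Strain <- Load^2 + Stress no longer applies, and Strain = -1.
Wear = 3·Strain - 4  [with Strain=-1]  = -7
Life = |Stress - Wear|  [with Stress=2, Wear=-7]  = 9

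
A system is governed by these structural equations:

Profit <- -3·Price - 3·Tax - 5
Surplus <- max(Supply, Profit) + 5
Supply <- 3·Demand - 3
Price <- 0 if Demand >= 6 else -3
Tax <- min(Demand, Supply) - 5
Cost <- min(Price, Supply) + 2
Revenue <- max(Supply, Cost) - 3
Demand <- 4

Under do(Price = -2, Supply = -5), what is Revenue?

-6

Under do(Price = -2, Supply = -5), each intervened variable's structural equation is replaced by its fixed value.
Cost = min(Price, Supply) + 2  [with Price=-2, Supply=-5]  = -3
Revenue = max(Supply, Cost) - 3  [with Supply=-5, Cost=-3]  = -6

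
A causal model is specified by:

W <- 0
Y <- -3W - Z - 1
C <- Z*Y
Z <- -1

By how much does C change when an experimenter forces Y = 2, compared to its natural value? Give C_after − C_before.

-2

The intervention breaks the incoming arrows to Y: Y <- -3W - Z - 1 no longer applies, and Y = 2.
C = Z*Y  [with Z=-1, Y=2]  = -2
Without intervention: Y = -3W - Z - 1  [with W=0, Z=-1]  = 0; C = Z*Y  [with Z=-1, Y=0]  = 0.
Change = -2 − 0 = -2.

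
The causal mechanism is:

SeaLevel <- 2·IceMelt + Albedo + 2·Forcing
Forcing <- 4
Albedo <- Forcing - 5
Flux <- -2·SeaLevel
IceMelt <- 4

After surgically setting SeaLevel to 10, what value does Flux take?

-20

Intervening sets SeaLevel = 10 and removes its equation (SeaLevel <- 2·IceMelt + Albedo + 2·Forcing).
Flux = -2·SeaLevel  [with SeaLevel=10]  = -20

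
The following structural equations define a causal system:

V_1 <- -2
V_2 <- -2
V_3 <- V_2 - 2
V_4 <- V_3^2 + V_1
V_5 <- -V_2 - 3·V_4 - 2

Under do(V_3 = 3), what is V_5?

do(V_3=3) replaces the equation V_3 <- V_2 - 2 with the constant V_3 = 3.
V_4 = V_3^2 + V_1  [with V_3=3, V_1=-2]  = 7
V_5 = -V_2 - 3·V_4 - 2  [with V_2=-2, V_4=7]  = -21

-21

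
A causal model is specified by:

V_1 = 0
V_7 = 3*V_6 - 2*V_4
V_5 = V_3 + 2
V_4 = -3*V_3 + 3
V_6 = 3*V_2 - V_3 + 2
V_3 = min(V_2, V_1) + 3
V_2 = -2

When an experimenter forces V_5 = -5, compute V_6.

The intervention breaks the incoming arrows to V_5: V_5 = V_3 + 2 no longer applies, and V_5 = -5.
Since V_6 is not a descendant of the intervened variable, it is unaffected.
V_3 = min(V_2, V_1) + 3  [with V_2=-2, V_1=0]  = 1
V_6 = 3*V_2 - V_3 + 2  [with V_2=-2, V_3=1]  = -5

-5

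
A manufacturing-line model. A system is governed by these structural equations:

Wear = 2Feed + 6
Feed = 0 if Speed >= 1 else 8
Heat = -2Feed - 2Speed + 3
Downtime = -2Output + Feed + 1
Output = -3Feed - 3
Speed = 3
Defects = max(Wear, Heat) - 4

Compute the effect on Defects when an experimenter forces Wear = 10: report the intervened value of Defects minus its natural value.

4

Intervening sets Wear = 10 and removes its equation (Wear = 2Feed + 6).
Feed = 0 if Speed >= 1 else 8  [with Speed=3]  = 0
Heat = -2Feed - 2Speed + 3  [with Feed=0, Speed=3]  = -3
Defects = max(Wear, Heat) - 4  [with Wear=10, Heat=-3]  = 6
Without intervention: Feed = 0 if Speed >= 1 else 8  [with Speed=3]  = 0; Heat = -2Feed - 2Speed + 3  [with Feed=0, Speed=3]  = -3; Wear = 2Feed + 6  [with Feed=0]  = 6; Defects = max(Wear, Heat) - 4  [with Wear=6, Heat=-3]  = 2.
Change = 6 − 2 = 4.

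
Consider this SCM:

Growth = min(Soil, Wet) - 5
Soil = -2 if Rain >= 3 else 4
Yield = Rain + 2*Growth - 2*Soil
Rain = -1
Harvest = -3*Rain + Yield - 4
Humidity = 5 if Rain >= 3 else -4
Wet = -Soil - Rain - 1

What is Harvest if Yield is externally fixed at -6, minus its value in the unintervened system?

21

Intervening sets Yield = -6 and removes its equation (Yield = Rain + 2*Growth - 2*Soil).
Harvest = -3*Rain + Yield - 4  [with Rain=-1, Yield=-6]  = -7
Without intervention: Soil = -2 if Rain >= 3 else 4  [with Rain=-1]  = 4; Wet = -Soil - Rain - 1  [with Soil=4, Rain=-1]  = -4; Growth = min(Soil, Wet) - 5  [with Soil=4, Wet=-4]  = -9; Yield = Rain + 2*Growth - 2*Soil  [with Rain=-1, Growth=-9, Soil=4]  = -27; Harvest = -3*Rain + Yield - 4  [with Rain=-1, Yield=-27]  = -28.
Change = -7 − (-28) = 21.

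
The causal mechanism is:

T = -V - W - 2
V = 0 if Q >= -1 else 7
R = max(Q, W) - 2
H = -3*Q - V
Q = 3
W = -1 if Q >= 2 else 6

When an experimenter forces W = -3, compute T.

1

do(W=-3) replaces the equation W = -1 if Q >= 2 else 6 with the constant W = -3.
V = 0 if Q >= -1 else 7  [with Q=3]  = 0
T = -V - W - 2  [with V=0, W=-3]  = 1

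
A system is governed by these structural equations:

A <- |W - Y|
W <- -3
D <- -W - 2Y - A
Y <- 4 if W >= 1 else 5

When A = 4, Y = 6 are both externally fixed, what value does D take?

The joint intervention fixes A = 4, Y = 6, removing each variable's own equation.
D = -W - 2Y - A  [with W=-3, Y=6, A=4]  = -13

-13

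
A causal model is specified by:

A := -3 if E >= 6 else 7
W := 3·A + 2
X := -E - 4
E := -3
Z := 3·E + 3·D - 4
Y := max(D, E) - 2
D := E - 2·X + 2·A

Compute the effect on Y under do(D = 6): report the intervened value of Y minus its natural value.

Intervening sets D = 6 and removes its equation (D := E - 2·X + 2·A).
Y = max(D, E) - 2  [with D=6, E=-3]  = 4
Without intervention: A = -3 if E >= 6 else 7  [with E=-3]  = 7; X = -E - 4  [with E=-3]  = -1; D = E - 2·X + 2·A  [with E=-3, X=-1, A=7]  = 13; Y = max(D, E) - 2  [with D=13, E=-3]  = 11.
Change = 4 − 11 = -7.

-7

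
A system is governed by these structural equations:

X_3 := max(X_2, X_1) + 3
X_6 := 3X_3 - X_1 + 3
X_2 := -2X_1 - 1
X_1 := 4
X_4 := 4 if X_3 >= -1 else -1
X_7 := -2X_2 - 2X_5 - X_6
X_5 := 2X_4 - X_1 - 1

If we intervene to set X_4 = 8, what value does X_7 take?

The intervention breaks the incoming arrows to X_4: X_4 := 4 if X_3 >= -1 else -1 no longer applies, and X_4 = 8.
X_2 = -2X_1 - 1  [with X_1=4]  = -9
X_3 = max(X_2, X_1) + 3  [with X_2=-9, X_1=4]  = 7
X_5 = 2X_4 - X_1 - 1  [with X_4=8, X_1=4]  = 11
X_6 = 3X_3 - X_1 + 3  [with X_3=7, X_1=4]  = 20
X_7 = -2X_2 - 2X_5 - X_6  [with X_2=-9, X_5=11, X_6=20]  = -24

-24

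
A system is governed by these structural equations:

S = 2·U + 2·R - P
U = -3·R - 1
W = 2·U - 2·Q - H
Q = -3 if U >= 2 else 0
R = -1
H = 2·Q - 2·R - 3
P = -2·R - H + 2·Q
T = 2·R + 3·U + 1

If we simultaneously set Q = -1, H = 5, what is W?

1

Under do(Q = -1, H = 5), each intervened variable's structural equation is replaced by its fixed value.
U = -3·R - 1  [with R=-1]  = 2
W = 2·U - 2·Q - H  [with U=2, Q=-1, H=5]  = 1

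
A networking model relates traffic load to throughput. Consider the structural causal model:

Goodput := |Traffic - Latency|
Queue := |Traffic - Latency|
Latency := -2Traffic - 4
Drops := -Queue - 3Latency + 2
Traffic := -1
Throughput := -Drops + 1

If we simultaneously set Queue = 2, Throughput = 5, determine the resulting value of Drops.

The joint intervention fixes Queue = 2, Throughput = 5, removing each variable's own equation.
Latency = -2Traffic - 4  [with Traffic=-1]  = -2
Drops = -Queue - 3Latency + 2  [with Queue=2, Latency=-2]  = 6

6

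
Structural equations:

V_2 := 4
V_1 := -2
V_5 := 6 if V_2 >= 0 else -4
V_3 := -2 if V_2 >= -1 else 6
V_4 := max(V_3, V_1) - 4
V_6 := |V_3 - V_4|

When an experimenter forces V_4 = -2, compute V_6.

Under do(V_4=-2), the mechanism V_4 := max(V_3, V_1) - 4 is discarded; V_4 is fixed at -2.
V_3 = -2 if V_2 >= -1 else 6  [with V_2=4]  = -2
V_6 = |V_3 - V_4|  [with V_3=-2, V_4=-2]  = 0

0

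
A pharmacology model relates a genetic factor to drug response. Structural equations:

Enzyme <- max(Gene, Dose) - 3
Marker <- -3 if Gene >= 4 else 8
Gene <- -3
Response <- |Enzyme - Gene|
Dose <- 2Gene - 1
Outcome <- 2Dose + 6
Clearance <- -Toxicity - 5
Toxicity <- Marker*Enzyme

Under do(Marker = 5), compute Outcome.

do(Marker=5) replaces the equation Marker <- -3 if Gene >= 4 else 8 with the constant Marker = 5.
No directed path runs from Marker to Outcome, so Outcome keeps its natural value.
Dose = 2Gene - 1  [with Gene=-3]  = -7
Outcome = 2Dose + 6  [with Dose=-7]  = -8

-8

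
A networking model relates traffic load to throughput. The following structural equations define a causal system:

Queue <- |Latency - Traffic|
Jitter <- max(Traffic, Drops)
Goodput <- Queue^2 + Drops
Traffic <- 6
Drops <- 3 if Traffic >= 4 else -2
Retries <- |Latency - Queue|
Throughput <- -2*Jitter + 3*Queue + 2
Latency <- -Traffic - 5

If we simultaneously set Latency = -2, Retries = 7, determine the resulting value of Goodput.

67

The joint intervention fixes Latency = -2, Retries = 7, removing each variable's own equation.
Queue = |Latency - Traffic|  [with Latency=-2, Traffic=6]  = 8
Drops = 3 if Traffic >= 4 else -2  [with Traffic=6]  = 3
Goodput = Queue^2 + Drops  [with Queue=8, Drops=3]  = 67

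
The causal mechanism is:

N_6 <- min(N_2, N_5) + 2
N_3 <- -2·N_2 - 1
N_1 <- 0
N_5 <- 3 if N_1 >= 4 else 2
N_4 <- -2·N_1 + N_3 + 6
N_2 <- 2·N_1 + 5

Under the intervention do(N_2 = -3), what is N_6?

Under do(N_2=-3), the mechanism N_2 <- 2·N_1 + 5 is discarded; N_2 is fixed at -3.
N_5 = 3 if N_1 >= 4 else 2  [with N_1=0]  = 2
N_6 = min(N_2, N_5) + 2  [with N_2=-3, N_5=2]  = -1

-1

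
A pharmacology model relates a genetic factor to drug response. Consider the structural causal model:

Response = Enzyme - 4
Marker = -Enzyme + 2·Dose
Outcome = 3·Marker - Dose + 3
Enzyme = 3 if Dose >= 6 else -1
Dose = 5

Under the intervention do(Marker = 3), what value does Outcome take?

do(Marker=3) replaces the equation Marker = -Enzyme + 2·Dose with the constant Marker = 3.
Outcome = 3·Marker - Dose + 3  [with Marker=3, Dose=5]  = 7

7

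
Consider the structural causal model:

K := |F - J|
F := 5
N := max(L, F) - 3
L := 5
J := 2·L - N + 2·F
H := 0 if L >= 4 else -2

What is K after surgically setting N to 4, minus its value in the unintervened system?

The intervention breaks the incoming arrows to N: N := max(L, F) - 3 no longer applies, and N = 4.
J = 2·L - N + 2·F  [with L=5, N=4, F=5]  = 16
K = |F - J|  [with F=5, J=16]  = 11
Without intervention: N = max(L, F) - 3  [with L=5, F=5]  = 2; J = 2·L - N + 2·F  [with L=5, N=2, F=5]  = 18; K = |F - J|  [with F=5, J=18]  = 13.
Change = 11 − 13 = -2.

-2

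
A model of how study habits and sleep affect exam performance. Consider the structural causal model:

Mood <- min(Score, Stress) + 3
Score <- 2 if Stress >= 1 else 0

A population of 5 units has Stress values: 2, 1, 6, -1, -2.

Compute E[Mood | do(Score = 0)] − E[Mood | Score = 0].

0.9

do(Score=0) breaks Score's dependence on Stress. With Score=0 fixed, Mood across the units is 3, 3, 3, 2, 1, mean 2.4.
E[Mood|Score=0] averages over only the 2 units with Score=0 (Stress = -1, -2): Mood = 2, 1, mean 1.5.
Difference = 2.4 − 1.5 = 0.9.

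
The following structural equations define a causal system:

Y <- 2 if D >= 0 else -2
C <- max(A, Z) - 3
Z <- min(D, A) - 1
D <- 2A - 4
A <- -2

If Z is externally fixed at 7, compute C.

4

Intervening sets Z = 7 and removes its equation (Z <- min(D, A) - 1).
C = max(A, Z) - 3  [with A=-2, Z=7]  = 4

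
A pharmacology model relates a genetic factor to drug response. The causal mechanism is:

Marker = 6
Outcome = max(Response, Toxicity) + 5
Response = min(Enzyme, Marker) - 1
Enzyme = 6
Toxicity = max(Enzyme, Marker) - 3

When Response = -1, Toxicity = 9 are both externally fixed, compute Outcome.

14

Setting Response = -1, Toxicity = 9 by intervention discards those variables' equations.
Outcome = max(Response, Toxicity) + 5  [with Response=-1, Toxicity=9]  = 14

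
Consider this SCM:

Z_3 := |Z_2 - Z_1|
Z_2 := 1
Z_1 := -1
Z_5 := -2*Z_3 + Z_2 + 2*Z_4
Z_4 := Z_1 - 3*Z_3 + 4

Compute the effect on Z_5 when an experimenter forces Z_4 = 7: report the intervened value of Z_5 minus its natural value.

Intervening sets Z_4 = 7 and removes its equation (Z_4 := Z_1 - 3*Z_3 + 4).
Z_3 = |Z_2 - Z_1|  [with Z_2=1, Z_1=-1]  = 2
Z_5 = -2*Z_3 + Z_2 + 2*Z_4  [with Z_3=2, Z_2=1, Z_4=7]  = 11
Without intervention: Z_3 = |Z_2 - Z_1|  [with Z_2=1, Z_1=-1]  = 2; Z_4 = Z_1 - 3*Z_3 + 4  [with Z_1=-1, Z_3=2]  = -3; Z_5 = -2*Z_3 + Z_2 + 2*Z_4  [with Z_3=2, Z_2=1, Z_4=-3]  = -9.
Change = 11 − (-9) = 20.

20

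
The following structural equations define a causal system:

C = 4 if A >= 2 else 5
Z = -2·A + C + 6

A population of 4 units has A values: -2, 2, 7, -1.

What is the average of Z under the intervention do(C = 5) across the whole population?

Every unit gets C=5 under the intervention. Z values become 15, 7, -3, 13; E[Z|do(C=5)] = 8.

8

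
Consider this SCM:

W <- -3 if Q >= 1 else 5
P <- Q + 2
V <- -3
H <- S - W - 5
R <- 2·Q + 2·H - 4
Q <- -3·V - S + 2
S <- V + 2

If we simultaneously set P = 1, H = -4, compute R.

Setting P = 1, H = -4 by intervention discards those variables' equations.
S = V + 2  [with V=-3]  = -1
Q = -3·V - S + 2  [with V=-3, S=-1]  = 12
R = 2·Q + 2·H - 4  [with Q=12, H=-4]  = 12

12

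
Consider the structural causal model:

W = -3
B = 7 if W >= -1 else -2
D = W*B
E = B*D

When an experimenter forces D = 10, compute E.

The intervention breaks the incoming arrows to D: D = W*B no longer applies, and D = 10.
B = 7 if W >= -1 else -2  [with W=-3]  = -2
E = B*D  [with B=-2, D=10]  = -20

-20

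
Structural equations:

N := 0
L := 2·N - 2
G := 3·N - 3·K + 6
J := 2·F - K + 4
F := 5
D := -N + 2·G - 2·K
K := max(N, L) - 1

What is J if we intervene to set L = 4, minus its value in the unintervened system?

-4

do(L=4) replaces the equation L := 2·N - 2 with the constant L = 4.
K = max(N, L) - 1  [with N=0, L=4]  = 3
J = 2·F - K + 4  [with F=5, K=3]  = 11
Without intervention: L = 2·N - 2  [with N=0]  = -2; K = max(N, L) - 1  [with N=0, L=-2]  = -1; J = 2·F - K + 4  [with F=5, K=-1]  = 15.
Change = 11 − 15 = -4.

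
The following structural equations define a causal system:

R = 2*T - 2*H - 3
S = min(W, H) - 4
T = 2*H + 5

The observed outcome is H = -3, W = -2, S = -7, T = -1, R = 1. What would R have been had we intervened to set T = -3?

-3

Intervening sets T = -3 and removes its equation (T = 2*H + 5).
R = 2*T - 2*H - 3  [with T=-3, H=-3]  = -3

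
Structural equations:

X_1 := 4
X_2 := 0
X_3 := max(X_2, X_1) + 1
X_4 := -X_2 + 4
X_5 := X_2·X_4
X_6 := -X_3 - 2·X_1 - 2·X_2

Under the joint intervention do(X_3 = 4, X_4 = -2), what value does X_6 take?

Setting X_3 = 4, X_4 = -2 by intervention discards those variables' equations.
X_6 = -X_3 - 2·X_1 - 2·X_2  [with X_3=4, X_1=4, X_2=0]  = -12

-12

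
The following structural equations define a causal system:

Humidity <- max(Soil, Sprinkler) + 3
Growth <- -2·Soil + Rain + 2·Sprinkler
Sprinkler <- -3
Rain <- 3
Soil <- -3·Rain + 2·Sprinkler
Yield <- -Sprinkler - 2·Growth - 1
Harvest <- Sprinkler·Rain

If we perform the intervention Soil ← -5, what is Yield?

-12

The intervention breaks the incoming arrows to Soil: Soil <- -3·Rain + 2·Sprinkler no longer applies, and Soil = -5.
Growth = -2·Soil + Rain + 2·Sprinkler  [with Soil=-5, Rain=3, Sprinkler=-3]  = 7
Yield = -Sprinkler - 2·Growth - 1  [with Sprinkler=-3, Growth=7]  = -12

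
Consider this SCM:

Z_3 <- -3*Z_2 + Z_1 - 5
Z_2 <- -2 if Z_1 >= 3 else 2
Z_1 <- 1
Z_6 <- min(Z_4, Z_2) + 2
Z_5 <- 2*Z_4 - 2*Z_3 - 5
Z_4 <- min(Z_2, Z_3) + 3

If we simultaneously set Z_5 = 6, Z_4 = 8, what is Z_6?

Setting Z_5 = 6, Z_4 = 8 by intervention discards those variables' equations.
Z_2 = -2 if Z_1 >= 3 else 2  [with Z_1=1]  = 2
Z_6 = min(Z_4, Z_2) + 2  [with Z_4=8, Z_2=2]  = 4

4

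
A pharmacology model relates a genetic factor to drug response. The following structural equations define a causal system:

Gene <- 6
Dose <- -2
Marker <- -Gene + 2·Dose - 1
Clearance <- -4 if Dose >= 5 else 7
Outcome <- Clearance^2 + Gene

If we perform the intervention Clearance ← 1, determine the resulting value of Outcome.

7

Intervening sets Clearance = 1 and removes its equation (Clearance <- -4 if Dose >= 5 else 7).
Outcome = Clearance^2 + Gene  [with Clearance=1, Gene=6]  = 7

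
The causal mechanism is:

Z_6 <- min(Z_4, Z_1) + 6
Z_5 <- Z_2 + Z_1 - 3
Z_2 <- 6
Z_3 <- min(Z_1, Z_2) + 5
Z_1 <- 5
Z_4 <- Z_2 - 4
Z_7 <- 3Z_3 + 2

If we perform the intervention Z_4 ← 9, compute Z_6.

11

Under do(Z_4=9), the mechanism Z_4 <- Z_2 - 4 is discarded; Z_4 is fixed at 9.
Z_6 = min(Z_4, Z_1) + 6  [with Z_4=9, Z_1=5]  = 11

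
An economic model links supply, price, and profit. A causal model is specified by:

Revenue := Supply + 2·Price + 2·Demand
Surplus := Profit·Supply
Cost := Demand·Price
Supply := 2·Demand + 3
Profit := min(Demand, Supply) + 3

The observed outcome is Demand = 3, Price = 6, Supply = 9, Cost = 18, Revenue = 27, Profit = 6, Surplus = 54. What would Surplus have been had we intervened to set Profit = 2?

Intervening sets Profit = 2 and removes its equation (Profit := min(Demand, Supply) + 3).
Supply = 2·Demand + 3  [with Demand=3]  = 9
Surplus = Profit·Supply  [with Profit=2, Supply=9]  = 18

18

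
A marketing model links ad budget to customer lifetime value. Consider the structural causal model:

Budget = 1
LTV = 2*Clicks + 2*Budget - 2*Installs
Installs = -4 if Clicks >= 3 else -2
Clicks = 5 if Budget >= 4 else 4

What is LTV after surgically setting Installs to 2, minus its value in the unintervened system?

The intervention breaks the incoming arrows to Installs: Installs = -4 if Clicks >= 3 else -2 no longer applies, and Installs = 2.
Clicks = 5 if Budget >= 4 else 4  [with Budget=1]  = 4
LTV = 2*Clicks + 2*Budget - 2*Installs  [with Clicks=4, Budget=1, Installs=2]  = 6
Without intervention: Clicks = 5 if Budget >= 4 else 4  [with Budget=1]  = 4; Installs = -4 if Clicks >= 3 else -2  [with Clicks=4]  = -4; LTV = 2*Clicks + 2*Budget - 2*Installs  [with Clicks=4, Budget=1, Installs=-4]  = 18.
Change = 6 − 18 = -12.

-12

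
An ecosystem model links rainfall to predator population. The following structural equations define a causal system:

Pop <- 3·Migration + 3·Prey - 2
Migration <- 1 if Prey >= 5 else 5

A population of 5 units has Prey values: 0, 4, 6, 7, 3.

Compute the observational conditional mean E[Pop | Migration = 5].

20

E[Pop|Migration=5] averages over only the 3 units with Migration=5 (Prey = 0, 4, 3): Pop = 13, 25, 22, mean 20.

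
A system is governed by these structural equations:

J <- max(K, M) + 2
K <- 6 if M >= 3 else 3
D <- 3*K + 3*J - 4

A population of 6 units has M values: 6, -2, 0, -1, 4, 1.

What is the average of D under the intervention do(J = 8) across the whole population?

Every unit gets J=8 under the intervention. D values become 38, 29, 29, 29, 38, 29; E[D|do(J=8)] = 32.

32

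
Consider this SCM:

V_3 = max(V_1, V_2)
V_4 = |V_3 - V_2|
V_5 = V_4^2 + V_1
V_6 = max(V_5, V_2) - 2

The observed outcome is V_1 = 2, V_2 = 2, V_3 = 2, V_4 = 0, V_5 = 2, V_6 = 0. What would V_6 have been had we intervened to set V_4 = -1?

Under do(V_4=-1), the mechanism V_4 = |V_3 - V_2| is discarded; V_4 is fixed at -1.
V_5 = V_4^2 + V_1  [with V_4=-1, V_1=2]  = 3
V_6 = max(V_5, V_2) - 2  [with V_5=3, V_2=2]  = 1

1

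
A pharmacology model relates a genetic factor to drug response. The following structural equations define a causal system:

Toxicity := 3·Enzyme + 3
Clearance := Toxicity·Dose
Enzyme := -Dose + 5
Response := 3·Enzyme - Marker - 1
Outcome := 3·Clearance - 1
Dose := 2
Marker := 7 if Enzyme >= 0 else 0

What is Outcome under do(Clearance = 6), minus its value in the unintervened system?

Intervening sets Clearance = 6 and removes its equation (Clearance := Toxicity·Dose).
Outcome = 3·Clearance - 1  [with Clearance=6]  = 17
Without intervention: Enzyme = -Dose + 5  [with Dose=2]  = 3; Toxicity = 3·Enzyme + 3  [with Enzyme=3]  = 12; Clearance = Toxicity·Dose  [with Toxicity=12, Dose=2]  = 24; Outcome = 3·Clearance - 1  [with Clearance=24]  = 71.
Change = 17 − 71 = -54.

-54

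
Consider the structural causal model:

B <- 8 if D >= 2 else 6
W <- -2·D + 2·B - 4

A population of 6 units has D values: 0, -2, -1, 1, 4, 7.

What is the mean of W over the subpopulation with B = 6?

9

E[W|B=6] averages over only the 4 units with B=6 (D = 0, -2, -1, 1): W = 8, 12, 10, 6, mean 9.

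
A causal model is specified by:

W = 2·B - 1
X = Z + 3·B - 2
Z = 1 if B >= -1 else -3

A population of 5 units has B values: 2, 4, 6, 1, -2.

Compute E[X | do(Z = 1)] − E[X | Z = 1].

Under do(Z=1), Z's equation is replaced by Z=1 for every unit. Per-unit X: 5, 11, 17, 2, -7. Mean = 5.6.
Conditioning on Z=1 selects the 4 unit(s) with B ∈ {2, 4, 6, 1}. Their X values: 5, 11, 17, 2. Mean = 8.75.
Difference = 5.6 − 8.75 = -3.15.

-3.15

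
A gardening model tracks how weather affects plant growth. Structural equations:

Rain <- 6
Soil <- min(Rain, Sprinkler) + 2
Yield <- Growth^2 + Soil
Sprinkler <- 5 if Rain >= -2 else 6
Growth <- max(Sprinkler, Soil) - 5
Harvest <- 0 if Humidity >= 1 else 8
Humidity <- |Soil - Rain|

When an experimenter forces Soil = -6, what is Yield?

-6

The intervention breaks the incoming arrows to Soil: Soil <- min(Rain, Sprinkler) + 2 no longer applies, and Soil = -6.
Sprinkler = 5 if Rain >= -2 else 6  [with Rain=6]  = 5
Growth = max(Sprinkler, Soil) - 5  [with Sprinkler=5, Soil=-6]  = 0
Yield = Growth^2 + Soil  [with Growth=0, Soil=-6]  = -6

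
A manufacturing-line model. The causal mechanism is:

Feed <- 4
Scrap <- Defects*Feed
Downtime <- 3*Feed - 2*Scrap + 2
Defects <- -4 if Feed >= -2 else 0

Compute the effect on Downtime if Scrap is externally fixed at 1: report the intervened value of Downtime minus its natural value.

-34

The intervention breaks the incoming arrows to Scrap: Scrap <- Defects*Feed no longer applies, and Scrap = 1.
Downtime = 3*Feed - 2*Scrap + 2  [with Feed=4, Scrap=1]  = 12
Without intervention: Defects = -4 if Feed >= -2 else 0  [with Feed=4]  = -4; Scrap = Defects*Feed  [with Defects=-4, Feed=4]  = -16; Downtime = 3*Feed - 2*Scrap + 2  [with Feed=4, Scrap=-16]  = 46.
Change = 12 − 46 = -34.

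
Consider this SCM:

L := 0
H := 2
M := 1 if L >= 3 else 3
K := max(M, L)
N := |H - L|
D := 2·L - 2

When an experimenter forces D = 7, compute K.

do(D=7) replaces the equation D := 2·L - 2 with the constant D = 7.
No directed path runs from D to K, so K keeps its natural value.
M = 1 if L >= 3 else 3  [with L=0]  = 3
K = max(M, L)  [with M=3, L=0]  = 3

3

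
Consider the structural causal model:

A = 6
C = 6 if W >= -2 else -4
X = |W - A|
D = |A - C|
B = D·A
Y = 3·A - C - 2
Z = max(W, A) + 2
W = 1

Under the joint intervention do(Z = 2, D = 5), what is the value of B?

30

Setting Z = 2, D = 5 by intervention discards those variables' equations.
B = D·A  [with D=5, A=6]  = 30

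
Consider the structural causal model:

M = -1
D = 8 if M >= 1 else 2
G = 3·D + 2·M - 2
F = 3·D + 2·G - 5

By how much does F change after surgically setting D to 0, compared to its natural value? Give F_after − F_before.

Under do(D=0), the mechanism D = 8 if M >= 1 else 2 is discarded; D is fixed at 0.
G = 3·D + 2·M - 2  [with D=0, M=-1]  = -4
F = 3·D + 2·G - 5  [with D=0, G=-4]  = -13
Without intervention: D = 8 if M >= 1 else 2  [with M=-1]  = 2; G = 3·D + 2·M - 2  [with D=2, M=-1]  = 2; F = 3·D + 2·G - 5  [with D=2, G=2]  = 5.
Change = -13 − 5 = -18.

-18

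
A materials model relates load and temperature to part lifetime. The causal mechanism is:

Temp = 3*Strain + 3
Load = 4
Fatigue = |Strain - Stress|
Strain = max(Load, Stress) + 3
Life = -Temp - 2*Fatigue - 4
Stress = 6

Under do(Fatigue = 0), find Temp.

30

The intervention breaks the incoming arrows to Fatigue: Fatigue = |Strain - Stress| no longer applies, and Fatigue = 0.
Since Temp is not a descendant of the intervened variable, it is unaffected.
Strain = max(Load, Stress) + 3  [with Load=4, Stress=6]  = 9
Temp = 3*Strain + 3  [with Strain=9]  = 30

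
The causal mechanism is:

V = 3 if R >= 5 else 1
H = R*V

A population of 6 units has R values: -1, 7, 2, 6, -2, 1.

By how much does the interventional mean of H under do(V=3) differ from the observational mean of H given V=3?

do(V=3) breaks V's dependence on R. With V=3 fixed, H across the units is -3, 21, 6, 18, -6, 3, mean 6.5.
Conditioning on V=3 selects the 2 unit(s) with R ∈ {7, 6}. Their H values: 21, 18. Mean = 19.5.
Difference = 6.5 − 19.5 = -13.

-13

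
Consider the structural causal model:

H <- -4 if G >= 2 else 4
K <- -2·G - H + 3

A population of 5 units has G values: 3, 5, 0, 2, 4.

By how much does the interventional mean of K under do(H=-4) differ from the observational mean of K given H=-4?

1.4

Every unit gets H=-4 under the intervention. K values become 1, -3, 7, 3, -1; E[K|do(H=-4)] = 1.4.
Observing H=-4 restricts to units where H's equation naturally yields -4: G ∈ {3, 5, 2, 4}. In that subpopulation K = 1, -3, 3, -1, mean 0.
Difference = 1.4 − 0 = 1.4.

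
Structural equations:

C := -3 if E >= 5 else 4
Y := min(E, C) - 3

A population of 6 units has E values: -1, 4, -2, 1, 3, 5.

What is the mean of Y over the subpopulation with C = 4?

Conditioning on C=4 selects the 5 unit(s) with E ∈ {-1, 4, -2, 1, 3}. Their Y values: -4, 1, -5, -2, 0. Mean = -2.

-2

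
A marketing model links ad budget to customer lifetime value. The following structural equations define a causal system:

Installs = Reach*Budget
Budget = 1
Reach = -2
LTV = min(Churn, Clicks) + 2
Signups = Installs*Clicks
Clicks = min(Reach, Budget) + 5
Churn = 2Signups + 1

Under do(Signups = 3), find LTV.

5

Under do(Signups=3), the mechanism Signups = Installs*Clicks is discarded; Signups is fixed at 3.
Clicks = min(Reach, Budget) + 5  [with Reach=-2, Budget=1]  = 3
Churn = 2Signups + 1  [with Signups=3]  = 7
LTV = min(Churn, Clicks) + 2  [with Churn=7, Clicks=3]  = 5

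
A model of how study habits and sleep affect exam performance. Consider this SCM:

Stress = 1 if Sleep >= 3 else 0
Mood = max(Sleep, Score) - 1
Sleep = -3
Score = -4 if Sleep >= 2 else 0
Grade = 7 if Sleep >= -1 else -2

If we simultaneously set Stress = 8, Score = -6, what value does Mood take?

Setting Stress = 8, Score = -6 by intervention discards those variables' equations.
Mood = max(Sleep, Score) - 1  [with Sleep=-3, Score=-6]  = -4

-4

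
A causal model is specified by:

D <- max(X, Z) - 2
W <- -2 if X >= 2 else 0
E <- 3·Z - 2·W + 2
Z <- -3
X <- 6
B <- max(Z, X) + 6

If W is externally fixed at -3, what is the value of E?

The intervention breaks the incoming arrows to W: W <- -2 if X >= 2 else 0 no longer applies, and W = -3.
E = 3·Z - 2·W + 2  [with Z=-3, W=-3]  = -1

-1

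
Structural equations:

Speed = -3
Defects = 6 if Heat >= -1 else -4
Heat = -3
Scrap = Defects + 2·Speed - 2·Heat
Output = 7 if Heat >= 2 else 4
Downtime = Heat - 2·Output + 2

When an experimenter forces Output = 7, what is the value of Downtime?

-15

The intervention breaks the incoming arrows to Output: Output = 7 if Heat >= 2 else 4 no longer applies, and Output = 7.
Downtime = Heat - 2·Output + 2  [with Heat=-3, Output=7]  = -15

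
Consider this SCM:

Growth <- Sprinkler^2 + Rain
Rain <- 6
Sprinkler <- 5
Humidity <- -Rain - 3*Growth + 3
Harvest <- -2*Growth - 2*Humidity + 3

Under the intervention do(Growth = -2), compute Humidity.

3

The intervention breaks the incoming arrows to Growth: Growth <- Sprinkler^2 + Rain no longer applies, and Growth = -2.
Humidity = -Rain - 3*Growth + 3  [with Rain=6, Growth=-2]  = 3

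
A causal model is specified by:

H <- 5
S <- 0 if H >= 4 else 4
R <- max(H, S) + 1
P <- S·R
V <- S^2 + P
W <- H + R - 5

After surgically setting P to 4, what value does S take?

The intervention breaks the incoming arrows to P: P <- S·R no longer applies, and P = 4.
Since S is not a descendant of the intervened variable, it is unaffected.
S = 0 if H >= 4 else 4  [with H=5]  = 0

0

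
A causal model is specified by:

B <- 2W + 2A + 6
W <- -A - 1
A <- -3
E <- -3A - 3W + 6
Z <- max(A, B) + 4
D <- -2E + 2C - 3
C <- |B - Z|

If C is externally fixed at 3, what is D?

Intervening sets C = 3 and removes its equation (C <- |B - Z|).
W = -A - 1  [with A=-3]  = 2
E = -3A - 3W + 6  [with A=-3, W=2]  = 9
D = -2E + 2C - 3  [with E=9, C=3]  = -15

-15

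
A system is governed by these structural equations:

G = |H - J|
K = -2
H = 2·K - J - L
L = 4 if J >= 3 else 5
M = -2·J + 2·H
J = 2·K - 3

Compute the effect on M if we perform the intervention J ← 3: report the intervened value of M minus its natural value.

do(J=3) replaces the equation J = 2·K - 3 with the constant J = 3.
L = 4 if J >= 3 else 5  [with J=3]  = 4
H = 2·K - J - L  [with K=-2, J=3, L=4]  = -11
M = -2·J + 2·H  [with J=3, H=-11]  = -28
Without intervention: J = 2·K - 3  [with K=-2]  = -7; L = 4 if J >= 3 else 5  [with J=-7]  = 5; H = 2·K - J - L  [with K=-2, J=-7, L=5]  = -2; M = -2·J + 2·H  [with J=-7, H=-2]  = 10.
Change = -28 − 10 = -38.

-38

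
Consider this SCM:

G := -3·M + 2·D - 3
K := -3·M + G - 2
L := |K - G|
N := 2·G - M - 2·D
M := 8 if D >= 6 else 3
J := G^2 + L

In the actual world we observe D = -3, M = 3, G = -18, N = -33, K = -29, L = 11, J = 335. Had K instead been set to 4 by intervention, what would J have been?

346

Under do(K=4), the mechanism K := -3·M + G - 2 is discarded; K is fixed at 4.
M = 8 if D >= 6 else 3  [with D=-3]  = 3
G = -3·M + 2·D - 3  [with M=3, D=-3]  = -18
L = |K - G|  [with K=4, G=-18]  = 22
J = G^2 + L  [with G=-18, L=22]  = 346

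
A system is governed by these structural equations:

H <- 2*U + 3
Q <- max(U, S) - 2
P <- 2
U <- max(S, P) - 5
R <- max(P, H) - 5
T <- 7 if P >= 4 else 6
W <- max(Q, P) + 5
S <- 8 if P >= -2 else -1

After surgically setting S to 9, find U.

The intervention breaks the incoming arrows to S: S <- 8 if P >= -2 else -1 no longer applies, and S = 9.
U = max(S, P) - 5  [with S=9, P=2]  = 4

4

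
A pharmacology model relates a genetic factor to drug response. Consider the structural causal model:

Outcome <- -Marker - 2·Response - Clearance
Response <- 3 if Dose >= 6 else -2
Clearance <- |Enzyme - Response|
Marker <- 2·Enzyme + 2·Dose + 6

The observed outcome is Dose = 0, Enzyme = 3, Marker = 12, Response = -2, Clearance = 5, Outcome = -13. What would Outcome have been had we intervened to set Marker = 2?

-3

The intervention breaks the incoming arrows to Marker: Marker <- 2·Enzyme + 2·Dose + 6 no longer applies, and Marker = 2.
Response = 3 if Dose >= 6 else -2  [with Dose=0]  = -2
Clearance = |Enzyme - Response|  [with Enzyme=3, Response=-2]  = 5
Outcome = -Marker - 2·Response - Clearance  [with Marker=2, Response=-2, Clearance=5]  = -3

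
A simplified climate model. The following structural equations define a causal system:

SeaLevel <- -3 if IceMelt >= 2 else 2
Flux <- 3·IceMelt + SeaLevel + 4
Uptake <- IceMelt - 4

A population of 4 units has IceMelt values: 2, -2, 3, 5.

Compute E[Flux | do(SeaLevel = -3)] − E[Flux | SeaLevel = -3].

-4

Every unit gets SeaLevel=-3 under the intervention. Flux values become 7, -5, 10, 16; E[Flux|do(SeaLevel=-3)] = 7.
Observing SeaLevel=-3 restricts to units where SeaLevel's equation naturally yields -3: IceMelt ∈ {2, 3, 5}. In that subpopulation Flux = 7, 10, 16, mean 11.
Difference = 7 − 11 = -4.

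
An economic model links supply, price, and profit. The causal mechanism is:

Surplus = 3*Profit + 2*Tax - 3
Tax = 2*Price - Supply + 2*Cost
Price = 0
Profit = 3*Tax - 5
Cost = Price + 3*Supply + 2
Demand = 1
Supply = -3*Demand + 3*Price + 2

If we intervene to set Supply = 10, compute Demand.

1

Under do(Supply=10), the mechanism Supply = -3*Demand + 3*Price + 2 is discarded; Supply is fixed at 10.
Demand is not downstream of the intervention, so its value is determined by the original equations.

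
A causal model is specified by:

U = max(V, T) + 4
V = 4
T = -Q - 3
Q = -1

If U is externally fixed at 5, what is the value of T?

-2

Under do(U=5), the mechanism U = max(V, T) + 4 is discarded; U is fixed at 5.
Since T is not a descendant of the intervened variable, it is unaffected.
T = -Q - 3  [with Q=-1]  = -2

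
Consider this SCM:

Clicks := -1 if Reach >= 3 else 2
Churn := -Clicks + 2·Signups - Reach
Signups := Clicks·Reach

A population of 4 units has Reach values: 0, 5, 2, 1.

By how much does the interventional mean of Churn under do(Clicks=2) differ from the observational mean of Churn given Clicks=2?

3

do(Clicks=2) breaks Clicks's dependence on Reach. With Clicks=2 fixed, Churn across the units is -2, 13, 4, 1, mean 4.
Conditioning on Clicks=2 selects the 3 unit(s) with Reach ∈ {0, 2, 1}. Their Churn values: -2, 4, 1. Mean = 1.
Difference = 4 − 1 = 3.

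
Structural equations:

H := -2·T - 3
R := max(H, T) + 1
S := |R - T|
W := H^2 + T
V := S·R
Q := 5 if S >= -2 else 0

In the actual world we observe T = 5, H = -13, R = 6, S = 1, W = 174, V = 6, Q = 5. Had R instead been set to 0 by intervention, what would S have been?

The intervention breaks the incoming arrows to R: R := max(H, T) + 1 no longer applies, and R = 0.
S = |R - T|  [with R=0, T=5]  = 5

5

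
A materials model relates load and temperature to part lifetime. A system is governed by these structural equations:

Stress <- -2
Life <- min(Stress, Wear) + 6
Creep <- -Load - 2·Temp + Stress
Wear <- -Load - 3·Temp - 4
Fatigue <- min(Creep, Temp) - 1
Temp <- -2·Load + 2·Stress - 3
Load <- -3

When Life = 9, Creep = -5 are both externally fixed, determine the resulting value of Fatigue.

Setting Life = 9, Creep = -5 by intervention discards those variables' equations.
Temp = -2·Load + 2·Stress - 3  [with Load=-3, Stress=-2]  = -1
Fatigue = min(Creep, Temp) - 1  [with Creep=-5, Temp=-1]  = -6

-6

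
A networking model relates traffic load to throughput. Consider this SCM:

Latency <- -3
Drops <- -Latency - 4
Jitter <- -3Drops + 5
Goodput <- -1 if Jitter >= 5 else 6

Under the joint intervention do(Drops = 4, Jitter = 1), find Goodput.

Setting Drops = 4, Jitter = 1 by intervention discards those variables' equations.
Goodput = -1 if Jitter >= 5 else 6  [with Jitter=1]  = 6

6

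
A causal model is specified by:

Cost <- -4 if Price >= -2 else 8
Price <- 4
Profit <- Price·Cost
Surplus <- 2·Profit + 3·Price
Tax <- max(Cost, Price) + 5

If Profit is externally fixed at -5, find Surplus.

2

Intervening sets Profit = -5 and removes its equation (Profit <- Price·Cost).
Surplus = 2·Profit + 3·Price  [with Profit=-5, Price=4]  = 2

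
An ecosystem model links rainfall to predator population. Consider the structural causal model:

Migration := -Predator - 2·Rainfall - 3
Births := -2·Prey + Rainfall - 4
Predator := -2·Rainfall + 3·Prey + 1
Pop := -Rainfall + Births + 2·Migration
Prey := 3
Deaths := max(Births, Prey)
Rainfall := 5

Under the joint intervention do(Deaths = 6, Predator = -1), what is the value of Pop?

-34

The joint intervention fixes Deaths = 6, Predator = -1, removing each variable's own equation.
Births = -2·Prey + Rainfall - 4  [with Prey=3, Rainfall=5]  = -5
Migration = -Predator - 2·Rainfall - 3  [with Predator=-1, Rainfall=5]  = -12
Pop = -Rainfall + Births + 2·Migration  [with Rainfall=5, Births=-5, Migration=-12]  = -34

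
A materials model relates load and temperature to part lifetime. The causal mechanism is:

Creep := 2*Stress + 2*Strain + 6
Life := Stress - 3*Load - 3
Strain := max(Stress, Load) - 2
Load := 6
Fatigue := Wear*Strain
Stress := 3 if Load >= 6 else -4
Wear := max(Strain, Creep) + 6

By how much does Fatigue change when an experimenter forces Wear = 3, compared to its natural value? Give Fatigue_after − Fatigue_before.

-92

The intervention breaks the incoming arrows to Wear: Wear := max(Strain, Creep) + 6 no longer applies, and Wear = 3.
Stress = 3 if Load >= 6 else -4  [with Load=6]  = 3
Strain = max(Stress, Load) - 2  [with Stress=3, Load=6]  = 4
Fatigue = Wear*Strain  [with Wear=3, Strain=4]  = 12
Without intervention: Stress = 3 if Load >= 6 else -4  [with Load=6]  = 3; Strain = max(Stress, Load) - 2  [with Stress=3, Load=6]  = 4; Creep = 2*Stress + 2*Strain + 6  [with Stress=3, Strain=4]  = 20; Wear = max(Strain, Creep) + 6  [with Strain=4, Creep=20]  = 26; Fatigue = Wear*Strain  [with Wear=26, Strain=4]  = 104.
Change = 12 − 104 = -92.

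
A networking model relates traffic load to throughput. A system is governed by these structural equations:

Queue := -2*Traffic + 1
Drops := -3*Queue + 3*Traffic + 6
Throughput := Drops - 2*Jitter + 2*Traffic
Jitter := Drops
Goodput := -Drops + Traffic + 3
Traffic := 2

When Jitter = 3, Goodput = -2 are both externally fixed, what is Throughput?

Setting Jitter = 3, Goodput = -2 by intervention discards those variables' equations.
Queue = -2*Traffic + 1  [with Traffic=2]  = -3
Drops = -3*Queue + 3*Traffic + 6  [with Queue=-3, Traffic=2]  = 21
Throughput = Drops - 2*Jitter + 2*Traffic  [with Drops=21, Jitter=3, Traffic=2]  = 19

19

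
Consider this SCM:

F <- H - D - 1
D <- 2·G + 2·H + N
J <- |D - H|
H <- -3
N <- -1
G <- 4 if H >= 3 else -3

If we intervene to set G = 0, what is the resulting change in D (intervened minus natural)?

6

The intervention breaks the incoming arrows to G: G <- 4 if H >= 3 else -3 no longer applies, and G = 0.
D = 2·G + 2·H + N  [with G=0, H=-3, N=-1]  = -7
Without intervention: G = 4 if H >= 3 else -3  [with H=-3]  = -3; D = 2·G + 2·H + N  [with G=-3, H=-3, N=-1]  = -13.
Change = -7 − (-13) = 6.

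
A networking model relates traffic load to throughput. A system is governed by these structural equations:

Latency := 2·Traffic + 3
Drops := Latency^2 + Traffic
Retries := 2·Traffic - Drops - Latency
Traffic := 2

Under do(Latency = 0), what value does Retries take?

2

Under do(Latency=0), the mechanism Latency := 2·Traffic + 3 is discarded; Latency is fixed at 0.
Drops = Latency^2 + Traffic  [with Latency=0, Traffic=2]  = 2
Retries = 2·Traffic - Drops - Latency  [with Traffic=2, Drops=2, Latency=0]  = 2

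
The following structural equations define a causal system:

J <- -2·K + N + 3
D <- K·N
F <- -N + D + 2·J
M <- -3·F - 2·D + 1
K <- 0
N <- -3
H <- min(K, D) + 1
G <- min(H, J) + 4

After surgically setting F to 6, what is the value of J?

0

do(F=6) replaces the equation F <- -N + D + 2·J with the constant F = 6.
No directed path runs from F to J, so J keeps its natural value.
J = -2·K + N + 3  [with K=0, N=-3]  = 0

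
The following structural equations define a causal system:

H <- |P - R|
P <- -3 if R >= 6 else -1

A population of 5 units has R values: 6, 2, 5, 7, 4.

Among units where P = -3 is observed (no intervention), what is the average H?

9.5

Conditioning on P=-3 selects the 2 unit(s) with R ∈ {6, 7}. Their H values: 9, 10. Mean = 9.5.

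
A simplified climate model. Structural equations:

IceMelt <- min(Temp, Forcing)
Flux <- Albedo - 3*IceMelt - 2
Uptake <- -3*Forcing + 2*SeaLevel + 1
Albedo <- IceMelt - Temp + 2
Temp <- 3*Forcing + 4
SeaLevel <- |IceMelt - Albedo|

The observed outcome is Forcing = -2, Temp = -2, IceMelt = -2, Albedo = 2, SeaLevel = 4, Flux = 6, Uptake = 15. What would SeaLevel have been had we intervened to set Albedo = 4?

6

Intervening sets Albedo = 4 and removes its equation (Albedo <- IceMelt - Temp + 2).
Temp = 3*Forcing + 4  [with Forcing=-2]  = -2
IceMelt = min(Temp, Forcing)  [with Temp=-2, Forcing=-2]  = -2
SeaLevel = |IceMelt - Albedo|  [with IceMelt=-2, Albedo=4]  = 6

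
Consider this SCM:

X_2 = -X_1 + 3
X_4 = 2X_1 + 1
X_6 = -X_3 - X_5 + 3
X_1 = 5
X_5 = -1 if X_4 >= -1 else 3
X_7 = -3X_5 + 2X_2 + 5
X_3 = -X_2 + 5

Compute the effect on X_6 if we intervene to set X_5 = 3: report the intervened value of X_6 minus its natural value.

-4

The intervention breaks the incoming arrows to X_5: X_5 = -1 if X_4 >= -1 else 3 no longer applies, and X_5 = 3.
X_2 = -X_1 + 3  [with X_1=5]  = -2
X_3 = -X_2 + 5  [with X_2=-2]  = 7
X_6 = -X_3 - X_5 + 3  [with X_3=7, X_5=3]  = -7
Without intervention: X_2 = -X_1 + 3  [with X_1=5]  = -2; X_3 = -X_2 + 5  [with X_2=-2]  = 7; X_4 = 2X_1 + 1  [with X_1=5]  = 11; X_5 = -1 if X_4 >= -1 else 3  [with X_4=11]  = -1; X_6 = -X_3 - X_5 + 3  [with X_3=7, X_5=-1]  = -3.
Change = -7 − (-3) = -4.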